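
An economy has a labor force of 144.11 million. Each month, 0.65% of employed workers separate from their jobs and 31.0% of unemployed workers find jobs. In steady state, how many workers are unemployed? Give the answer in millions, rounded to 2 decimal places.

Steady-state unemployment rate u* = s/(s+f) = 0.65/(0.65+31.0) = 0.020537.
Unemployed = u* × labor force = 0.020537 × 144.11 ≈ 2.96 million.

About 2.96 million are unemployed in steady state.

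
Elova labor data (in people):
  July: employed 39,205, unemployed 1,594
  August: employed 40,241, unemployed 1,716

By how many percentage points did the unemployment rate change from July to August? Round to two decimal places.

The unemployment rate changed by +0.18 percentage points.

July: labor force = 39,205 + 1,594 = 40,799; u = 1,594/40,799 = 3.91%.
August: labor force = 40,241 + 1,716 = 41,957; u = 1,716/41,957 = 4.09%.
Change = 4.09% − 3.91% = +0.18 pp.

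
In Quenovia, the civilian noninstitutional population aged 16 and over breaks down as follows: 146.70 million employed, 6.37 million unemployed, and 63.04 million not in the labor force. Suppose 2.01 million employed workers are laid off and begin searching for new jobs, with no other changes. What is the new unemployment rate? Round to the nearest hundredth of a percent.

New unemployment rate ≈ 5.47%.

Initially, labor force = 146.70 + 6.37 = 153.07 million, so u = 6.37/153.07 = 4.16%.
After the change, employed falls and unemployed rises by 2.01; labor force unchanged → E = 144.69, U = 8.38, labor force = 153.07 million.
New unemployment rate = 8.38 / 153.07 = 5.47%.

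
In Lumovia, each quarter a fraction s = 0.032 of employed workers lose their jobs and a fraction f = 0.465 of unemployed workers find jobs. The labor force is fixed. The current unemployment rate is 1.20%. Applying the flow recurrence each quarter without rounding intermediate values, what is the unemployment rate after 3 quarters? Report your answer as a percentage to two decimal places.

Unemployment rate after three quarters ≈ 5.77%.

With a fixed labor force, u_{t+1} = u_t + s·(1−u_t) − f·u_t = u_t·(1−s−f) + s.
Here 1−s−f = 0.503 and s = 0.032.
u_1 = 0.012000 × 0.503 + 0.032 = 0.038036.
u_2 = 0.038036 × 0.503 + 0.032 = 0.051132.
u_3 = 0.051132 × 0.503 + 0.032 = 0.057719.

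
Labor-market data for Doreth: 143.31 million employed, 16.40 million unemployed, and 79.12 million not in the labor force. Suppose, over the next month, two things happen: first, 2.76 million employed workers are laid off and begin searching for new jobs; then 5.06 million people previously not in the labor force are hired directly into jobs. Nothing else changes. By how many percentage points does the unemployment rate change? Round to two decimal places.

The unemployment rate changes by +1.36 percentage points.

Initially, labor force = 143.31 + 16.40 = 159.71 million, so u = 16.40/159.71 = 10.27%.
After the first change, employed falls and unemployed rises by 2.76; labor force unchanged → E = 140.55, U = 19.16, labor force = 159.71 million.
After the second change, employed and labor force both rise by 5.06; unemployed unchanged → E = 145.61, U = 19.16, labor force = 164.77 million.
New unemployment rate = 19.16 / 164.77 = 11.63%.
Change = 11.63% − 10.27% = +1.36 percentage points.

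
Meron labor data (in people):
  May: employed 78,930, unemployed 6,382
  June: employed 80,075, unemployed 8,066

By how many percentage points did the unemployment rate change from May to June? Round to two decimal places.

The unemployment rate changed by +1.67 percentage points.

May: labor force = 78,930 + 6,382 = 85,312; u = 6,382/85,312 = 7.48%.
June: labor force = 80,075 + 8,066 = 88,141; u = 8,066/88,141 = 9.15%.
Change = 9.15% − 7.48% = +1.67 pp.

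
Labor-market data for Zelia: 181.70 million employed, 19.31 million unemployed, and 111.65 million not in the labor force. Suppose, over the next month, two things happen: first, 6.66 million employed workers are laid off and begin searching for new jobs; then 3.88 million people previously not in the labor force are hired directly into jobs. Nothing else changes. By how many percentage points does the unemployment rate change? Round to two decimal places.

The unemployment rate changes by +3.07 percentage points.

Initially, labor force = 181.70 + 19.31 = 201.01 million, so u = 19.31/201.01 = 9.61%.
After the first change, employed falls and unemployed rises by 6.66; labor force unchanged → E = 175.04, U = 25.97, labor force = 201.01 million.
After the second change, employed and labor force both rise by 3.88; unemployed unchanged → E = 178.92, U = 25.97, labor force = 204.89 million.
New unemployment rate = 25.97 / 204.89 = 12.68%.
Change = 12.68% − 9.61% = +3.07 percentage points.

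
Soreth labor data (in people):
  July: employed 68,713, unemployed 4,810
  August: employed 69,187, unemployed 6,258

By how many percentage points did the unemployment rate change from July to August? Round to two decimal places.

July: labor force = 68,713 + 4,810 = 73,523; u = 4,810/73,523 = 6.54%.
August: labor force = 69,187 + 6,258 = 75,445; u = 6,258/75,445 = 8.29%.
Change = 8.29% − 6.54% = +1.75 pp.

The unemployment rate changed by +1.75 percentage points.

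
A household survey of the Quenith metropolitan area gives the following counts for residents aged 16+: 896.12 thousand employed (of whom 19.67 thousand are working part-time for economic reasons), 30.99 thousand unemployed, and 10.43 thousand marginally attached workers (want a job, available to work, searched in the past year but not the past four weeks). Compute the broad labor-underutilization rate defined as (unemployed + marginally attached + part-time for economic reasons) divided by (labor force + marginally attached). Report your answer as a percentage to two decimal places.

Labor force = 896.12 + 30.99 = 927.11 thousand.
Numerator = 30.99 + 10.43 + 19.67 = 61.09 thousand.
Denominator = 927.11 + 10.43 = 937.54 thousand.
Broad rate = 61.09 / 937.54 = 6.52%.

Broad underutilization rate ≈ 6.52%.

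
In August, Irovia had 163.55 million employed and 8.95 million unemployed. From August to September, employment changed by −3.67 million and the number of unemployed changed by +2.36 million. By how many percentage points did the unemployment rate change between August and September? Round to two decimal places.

August: labor force = 163.55 + 8.95 = 172.50; u = 8.95/172.50 = 5.19%.
September: labor force = 159.88 + 11.31 = 171.19; u = 11.31/171.19 = 6.61%.
Change = 6.61% − 5.19% = +1.42 pp.

The unemployment rate changed by +1.42 percentage points.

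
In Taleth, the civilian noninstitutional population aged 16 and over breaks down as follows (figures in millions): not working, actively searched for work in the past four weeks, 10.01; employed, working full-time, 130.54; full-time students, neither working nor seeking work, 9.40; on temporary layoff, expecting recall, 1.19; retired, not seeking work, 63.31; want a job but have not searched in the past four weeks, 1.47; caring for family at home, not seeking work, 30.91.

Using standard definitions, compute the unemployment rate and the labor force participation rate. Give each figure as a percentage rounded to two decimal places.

Unemployment rate ≈ 7.90%; labor force participation rate ≈ 57.42%.

Employed = 130.54 million.
Unemployed = 10.01 + 1.19 = 11.20 million (jobless and actively searching, or on temporary layoff).
Labor force = 130.54 + 11.20 = 141.74 million.
Not in labor force = 9.40 + 63.31 + 1.47 + 30.91 = 105.09 million (those not working and not actively searching are outside the labor force — including those who want a job but have given up searching).
Civilian working-age population = 141.74 + 105.09 = 246.83 million.
Unemployment rate = 11.20 / 141.74 = 7.90%.
Labor force participation rate = 141.74 / 246.83 = 57.42%.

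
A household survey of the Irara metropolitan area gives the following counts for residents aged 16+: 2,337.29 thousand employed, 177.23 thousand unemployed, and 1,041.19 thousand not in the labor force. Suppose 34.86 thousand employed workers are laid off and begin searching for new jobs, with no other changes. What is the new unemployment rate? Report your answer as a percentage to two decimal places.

Initially, labor force = 2,337.29 + 177.23 = 2,514.52 thousand, so u = 177.23/2,514.52 = 7.05%.
After the change, employed falls and unemployed rises by 34.86; labor force unchanged → E = 2,302.43, U = 212.09, labor force = 2,514.52 thousand.
New unemployment rate = 212.09 / 2,514.52 = 8.43%.

New unemployment rate ≈ 8.43%.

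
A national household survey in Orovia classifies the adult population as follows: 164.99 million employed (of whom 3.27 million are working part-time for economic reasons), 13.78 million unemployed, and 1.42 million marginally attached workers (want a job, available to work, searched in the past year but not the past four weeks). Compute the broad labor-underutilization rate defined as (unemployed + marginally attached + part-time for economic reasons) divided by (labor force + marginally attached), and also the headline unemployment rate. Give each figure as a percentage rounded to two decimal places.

Broad underutilization rate ≈ 10.25%; headline unemployment rate ≈ 7.71%.

Labor force = 164.99 + 13.78 = 178.77 million.
Numerator = 13.78 + 1.42 + 3.27 = 18.47 million.
Denominator = 178.77 + 1.42 = 180.19 million.
Broad rate = 18.47 / 180.19 = 10.25%.
Headline unemployment rate = 13.78 / 178.77 = 7.71%.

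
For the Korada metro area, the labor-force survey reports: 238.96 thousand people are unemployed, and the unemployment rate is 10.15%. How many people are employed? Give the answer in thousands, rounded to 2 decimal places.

About 2,115.33 thousand are employed.

Labor force = U / u = 238.96 / 0.1015 ≈ 2,354.29 thousand.
Employed = labor force − unemployed = 2,354.29 − 238.96 = 2,115.33 thousand.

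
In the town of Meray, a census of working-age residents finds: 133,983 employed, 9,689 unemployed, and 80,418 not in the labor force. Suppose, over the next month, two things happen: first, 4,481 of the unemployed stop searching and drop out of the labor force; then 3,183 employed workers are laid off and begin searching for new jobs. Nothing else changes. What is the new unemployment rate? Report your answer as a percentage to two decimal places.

New unemployment rate ≈ 6.03%.

Initially, labor force = 133,983 + 9,689 = 143,672, so u = 9,689/143,672 = 6.74%.
After the first change, unemployed and labor force both fall by 4,481 → E = 133,983, U = 5,208, labor force = 139,191.
After the second change, employed falls and unemployed rises by 3,183; labor force unchanged → E = 130,800, U = 8,391, labor force = 139,191.
New unemployment rate = 8,391 / 139,191 = 6.03%.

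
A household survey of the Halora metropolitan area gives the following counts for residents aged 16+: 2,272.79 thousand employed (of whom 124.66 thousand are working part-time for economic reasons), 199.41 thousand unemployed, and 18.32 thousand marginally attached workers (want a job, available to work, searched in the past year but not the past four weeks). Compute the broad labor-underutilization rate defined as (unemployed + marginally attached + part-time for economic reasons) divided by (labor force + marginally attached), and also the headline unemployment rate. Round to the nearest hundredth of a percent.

Broad underutilization rate ≈ 13.75%; headline unemployment rate ≈ 8.07%.

Labor force = 2,272.79 + 199.41 = 2,472.20 thousand.
Numerator = 199.41 + 18.32 + 124.66 = 342.39 thousand.
Denominator = 2,472.20 + 18.32 = 2,490.52 thousand.
Broad rate = 342.39 / 2,490.52 = 13.75%.
Headline unemployment rate = 199.41 / 2,472.20 = 8.07%.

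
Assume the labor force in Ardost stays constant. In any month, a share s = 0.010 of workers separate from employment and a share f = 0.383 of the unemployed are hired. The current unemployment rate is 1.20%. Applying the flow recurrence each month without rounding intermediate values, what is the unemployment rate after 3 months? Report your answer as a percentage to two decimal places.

With a fixed labor force, u_{t+1} = u_t + s·(1−u_t) − f·u_t = u_t·(1−s−f) + s.
Here 1−s−f = 0.607 and s = 0.010.
u_1 = 0.012000 × 0.607 + 0.010 = 0.017284.
u_2 = 0.017284 × 0.607 + 0.010 = 0.020491.
u_3 = 0.020491 × 0.607 + 0.010 = 0.022438.

Unemployment rate after three months ≈ 2.24%.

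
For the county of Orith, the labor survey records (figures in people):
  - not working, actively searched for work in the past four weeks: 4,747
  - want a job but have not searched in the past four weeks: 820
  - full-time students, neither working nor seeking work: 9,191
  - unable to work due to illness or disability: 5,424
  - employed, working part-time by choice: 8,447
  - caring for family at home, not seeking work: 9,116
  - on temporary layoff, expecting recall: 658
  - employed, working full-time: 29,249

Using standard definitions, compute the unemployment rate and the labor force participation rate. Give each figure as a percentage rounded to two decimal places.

Employed = 8,447 + 29,249 = 37,696.
Unemployed = 4,747 + 658 = 5,405 (jobless and actively searching, or on temporary layoff).
Labor force = 37,696 + 5,405 = 43,101.
Not in labor force = 820 + 9,191 + 5,424 + 9,116 = 24,551 (those not working and not actively searching are outside the labor force — including those who want a job but have given up searching).
Civilian working-age population = 43,101 + 24,551 = 67,652.
Unemployment rate = 5,405 / 43,101 = 12.54%.
Labor force participation rate = 43,101 / 67,652 = 63.71%.

Unemployment rate ≈ 12.54%; labor force participation rate ≈ 63.71%.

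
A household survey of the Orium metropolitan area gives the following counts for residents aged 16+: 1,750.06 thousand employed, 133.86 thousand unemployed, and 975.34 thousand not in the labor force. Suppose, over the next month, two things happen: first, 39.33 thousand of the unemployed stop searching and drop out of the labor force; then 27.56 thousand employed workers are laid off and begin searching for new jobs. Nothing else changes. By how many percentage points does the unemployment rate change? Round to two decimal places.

The unemployment rate changes by −0.49 percentage points.

Initially, labor force = 1,750.06 + 133.86 = 1,883.92 thousand, so u = 133.86/1,883.92 = 7.11%.
After the first change, unemployed and labor force both fall by 39.33 → E = 1,750.06, U = 94.53, labor force = 1,844.59 thousand.
After the second change, employed falls and unemployed rises by 27.56; labor force unchanged → E = 1,722.50, U = 122.09, labor force = 1,844.59 thousand.
New unemployment rate = 122.09 / 1,844.59 = 6.62%.
Change = 6.62% − 7.11% = −0.49 percentage points.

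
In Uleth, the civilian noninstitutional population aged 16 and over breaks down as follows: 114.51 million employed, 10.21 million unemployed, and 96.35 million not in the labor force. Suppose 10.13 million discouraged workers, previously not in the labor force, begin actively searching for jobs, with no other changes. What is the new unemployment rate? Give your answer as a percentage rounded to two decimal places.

New unemployment rate ≈ 15.08%.

Initially, labor force = 114.51 + 10.21 = 124.72 million, so u = 10.21/124.72 = 8.19%.
After the change, unemployed and labor force both rise by 10.13 → E = 114.51, U = 20.34, labor force = 134.85 million.
New unemployment rate = 20.34 / 134.85 = 15.08%.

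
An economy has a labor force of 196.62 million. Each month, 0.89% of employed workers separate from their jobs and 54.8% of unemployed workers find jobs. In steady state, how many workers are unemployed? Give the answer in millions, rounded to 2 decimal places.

Steady-state unemployment rate u* = s/(s+f) = 0.89/(0.89+54.8) = 0.015981.
Unemployed = u* × labor force = 0.015981 × 196.62 ≈ 3.14 million.

About 3.14 million are unemployed in steady state.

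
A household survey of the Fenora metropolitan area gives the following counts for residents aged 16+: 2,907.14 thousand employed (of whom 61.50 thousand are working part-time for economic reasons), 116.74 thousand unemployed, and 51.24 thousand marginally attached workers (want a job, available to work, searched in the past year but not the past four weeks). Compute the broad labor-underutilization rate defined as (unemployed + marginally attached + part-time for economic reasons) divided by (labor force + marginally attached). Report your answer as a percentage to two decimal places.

Labor force = 2,907.14 + 116.74 = 3,023.88 thousand.
Numerator = 116.74 + 51.24 + 61.50 = 229.48 thousand.
Denominator = 3,023.88 + 51.24 = 3,075.12 thousand.
Broad rate = 229.48 / 3,075.12 = 7.46%.

Broad underutilization rate ≈ 7.46%.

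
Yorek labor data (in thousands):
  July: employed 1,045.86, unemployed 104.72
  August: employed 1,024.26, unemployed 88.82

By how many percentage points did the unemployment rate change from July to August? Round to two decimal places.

The unemployment rate changed by −1.12 percentage points.

July: labor force = 1,045.86 + 104.72 = 1,150.58; u = 104.72/1,150.58 = 9.10%.
August: labor force = 1,024.26 + 88.82 = 1,113.08; u = 88.82/1,113.08 = 7.98%.
Change = 7.98% − 9.10% = −1.12 pp.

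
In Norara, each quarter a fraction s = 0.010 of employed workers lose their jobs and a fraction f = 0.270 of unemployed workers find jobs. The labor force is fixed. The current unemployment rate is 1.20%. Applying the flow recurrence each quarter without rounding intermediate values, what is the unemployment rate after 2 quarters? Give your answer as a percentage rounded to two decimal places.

With a fixed labor force, u_{t+1} = u_t + s·(1−u_t) − f·u_t = u_t·(1−s−f) + s.
Here 1−s−f = 0.720 and s = 0.010.
u_1 = 0.012000 × 0.720 + 0.010 = 0.018640.
u_2 = 0.018640 × 0.720 + 0.010 = 0.023421.

Unemployment rate after two quarters ≈ 2.34%.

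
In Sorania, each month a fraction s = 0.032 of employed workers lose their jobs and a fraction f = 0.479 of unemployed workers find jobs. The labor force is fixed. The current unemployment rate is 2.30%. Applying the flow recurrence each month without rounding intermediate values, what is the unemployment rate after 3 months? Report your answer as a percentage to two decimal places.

Unemployment rate after three months ≈ 5.80%.

With a fixed labor force, u_{t+1} = u_t + s·(1−u_t) − f·u_t = u_t·(1−s−f) + s.
Here 1−s−f = 0.489 and s = 0.032.
u_1 = 0.023000 × 0.489 + 0.032 = 0.043247.
u_2 = 0.043247 × 0.489 + 0.032 = 0.053148.
u_3 = 0.053148 × 0.489 + 0.032 = 0.057989.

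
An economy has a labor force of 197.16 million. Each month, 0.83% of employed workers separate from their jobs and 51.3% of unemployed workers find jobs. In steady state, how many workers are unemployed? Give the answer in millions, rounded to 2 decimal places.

About 3.14 million are unemployed in steady state.

Steady-state unemployment rate u* = s/(s+f) = 0.83/(0.83+51.3) = 0.015922.
Unemployed = u* × labor force = 0.015922 × 197.16 ≈ 3.14 million.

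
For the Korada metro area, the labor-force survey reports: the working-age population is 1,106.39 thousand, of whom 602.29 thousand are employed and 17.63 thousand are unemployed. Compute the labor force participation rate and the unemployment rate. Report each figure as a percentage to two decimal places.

Labor force = employed + unemployed = 602.29 + 17.63 = 619.92 thousand.
Unemployment rate = 17.63 / 619.92 = 2.84%.
Labor force participation rate = 619.92 / 1,106.39 = 56.03%.

Labor force participation rate ≈ 56.03%; unemployment rate ≈ 2.84%.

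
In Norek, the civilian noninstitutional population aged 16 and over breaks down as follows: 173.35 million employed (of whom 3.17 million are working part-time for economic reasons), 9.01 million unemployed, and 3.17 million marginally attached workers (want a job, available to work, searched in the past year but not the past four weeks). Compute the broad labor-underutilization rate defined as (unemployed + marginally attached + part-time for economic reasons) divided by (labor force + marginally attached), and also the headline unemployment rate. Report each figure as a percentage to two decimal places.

Broad underutilization rate ≈ 8.27%; headline unemployment rate ≈ 4.94%.

Labor force = 173.35 + 9.01 = 182.36 million.
Numerator = 9.01 + 3.17 + 3.17 = 15.35 million.
Denominator = 182.36 + 3.17 = 185.53 million.
Broad rate = 15.35 / 185.53 = 8.27%.
Headline unemployment rate = 9.01 / 182.36 = 4.94%.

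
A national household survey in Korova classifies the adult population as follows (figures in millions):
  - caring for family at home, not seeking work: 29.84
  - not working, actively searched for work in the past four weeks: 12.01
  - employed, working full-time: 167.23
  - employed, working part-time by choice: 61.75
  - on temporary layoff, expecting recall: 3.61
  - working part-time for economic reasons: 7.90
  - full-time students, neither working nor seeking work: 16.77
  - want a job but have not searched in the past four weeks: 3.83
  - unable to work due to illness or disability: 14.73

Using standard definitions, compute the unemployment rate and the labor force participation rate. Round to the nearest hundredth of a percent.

Employed = 167.23 + 61.75 + 7.90 = 236.88 million (anyone who worked, including part-time for economic reasons, counts as employed).
Unemployed = 12.01 + 3.61 = 15.62 million (jobless and actively searching, or on temporary layoff).
Labor force = 236.88 + 15.62 = 252.50 million.
Not in labor force = 29.84 + 16.77 + 3.83 + 14.73 = 65.17 million (those not working and not actively searching are outside the labor force — including those who want a job but have given up searching).
Civilian working-age population = 252.50 + 65.17 = 317.67 million.
Unemployment rate = 15.62 / 252.50 = 6.19%.
Labor force participation rate = 252.50 / 317.67 = 79.49%.

Unemployment rate ≈ 6.19%; labor force participation rate ≈ 79.49%.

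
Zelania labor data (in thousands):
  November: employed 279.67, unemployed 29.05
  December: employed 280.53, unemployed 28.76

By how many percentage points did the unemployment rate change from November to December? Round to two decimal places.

The unemployment rate changed by −0.11 percentage points.

November: labor force = 279.67 + 29.05 = 308.72; u = 29.05/308.72 = 9.41%.
December: labor force = 280.53 + 28.76 = 309.29; u = 28.76/309.29 = 9.30%.
Change = 9.30% − 9.41% = −0.11 pp.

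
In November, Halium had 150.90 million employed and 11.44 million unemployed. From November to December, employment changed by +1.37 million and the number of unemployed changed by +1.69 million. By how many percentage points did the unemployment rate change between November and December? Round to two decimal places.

The unemployment rate changed by +0.89 percentage points.

November: labor force = 150.90 + 11.44 = 162.34; u = 11.44/162.34 = 7.05%.
December: labor force = 152.27 + 13.13 = 165.40; u = 13.13/165.40 = 7.94%.
Change = 7.94% − 7.05% = +0.89 pp.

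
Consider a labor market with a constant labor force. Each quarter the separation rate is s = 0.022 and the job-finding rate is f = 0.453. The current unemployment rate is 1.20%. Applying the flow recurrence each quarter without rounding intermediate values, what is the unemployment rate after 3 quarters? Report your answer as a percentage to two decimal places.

Unemployment rate after three quarters ≈ 4.14%.

With a fixed labor force, u_{t+1} = u_t + s·(1−u_t) − f·u_t = u_t·(1−s−f) + s.
Here 1−s−f = 0.525 and s = 0.022.
u_1 = 0.012000 × 0.525 + 0.022 = 0.028300.
u_2 = 0.028300 × 0.525 + 0.022 = 0.036858.
u_3 = 0.036858 × 0.525 + 0.022 = 0.041350.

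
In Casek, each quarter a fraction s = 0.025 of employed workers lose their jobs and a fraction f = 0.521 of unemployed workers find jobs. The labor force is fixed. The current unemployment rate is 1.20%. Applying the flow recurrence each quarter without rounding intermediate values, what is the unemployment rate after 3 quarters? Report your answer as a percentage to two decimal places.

Unemployment rate after three quarters ≈ 4.26%.

With a fixed labor force, u_{t+1} = u_t + s·(1−u_t) − f·u_t = u_t·(1−s−f) + s.
Here 1−s−f = 0.454 and s = 0.025.
u_1 = 0.012000 × 0.454 + 0.025 = 0.030448.
u_2 = 0.030448 × 0.454 + 0.025 = 0.038823.
u_3 = 0.038823 × 0.454 + 0.025 = 0.042626.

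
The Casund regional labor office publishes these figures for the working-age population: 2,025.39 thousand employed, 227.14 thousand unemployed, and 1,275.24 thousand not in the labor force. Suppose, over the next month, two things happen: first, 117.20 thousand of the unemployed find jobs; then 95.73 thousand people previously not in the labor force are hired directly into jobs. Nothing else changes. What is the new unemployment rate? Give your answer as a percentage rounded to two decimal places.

Initially, labor force = 2,025.39 + 227.14 = 2,252.53 thousand, so u = 227.14/2,252.53 = 10.08%.
After the first change, unemployed falls and employed rises by 117.20; labor force unchanged → E = 2,142.59, U = 109.94, labor force = 2,252.53 thousand.
After the second change, employed and labor force both rise by 95.73; unemployed unchanged → E = 2,238.32, U = 109.94, labor force = 2,348.26 thousand.
New unemployment rate = 109.94 / 2,348.26 = 4.68%.

New unemployment rate ≈ 4.68%.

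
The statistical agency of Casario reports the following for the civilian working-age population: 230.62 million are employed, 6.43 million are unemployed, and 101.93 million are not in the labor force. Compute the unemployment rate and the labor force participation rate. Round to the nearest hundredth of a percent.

Unemployment rate ≈ 2.71%; labor force participation rate ≈ 69.93%.

Labor force = employed + unemployed = 230.62 + 6.43 = 237.05 million.
Working-age population = 237.05 + 101.93 = 338.98 million.
Unemployment rate = 6.43 / 237.05 = 2.71%.
Labor force participation rate = 237.05 / 338.98 = 69.93%.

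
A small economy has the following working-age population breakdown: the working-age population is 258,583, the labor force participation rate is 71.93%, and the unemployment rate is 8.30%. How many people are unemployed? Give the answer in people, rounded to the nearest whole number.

About 15,438 are unemployed.

Labor force = 0.7193 × 258,583 = 185,999.
Unemployed = 0.0830 × 185,999 ≈ 15,438.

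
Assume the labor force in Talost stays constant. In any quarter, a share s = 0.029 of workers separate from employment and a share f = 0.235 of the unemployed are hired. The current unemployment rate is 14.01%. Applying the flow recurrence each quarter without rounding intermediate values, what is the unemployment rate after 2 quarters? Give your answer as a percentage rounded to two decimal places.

Unemployment rate after two quarters ≈ 12.62%.

With a fixed labor force, u_{t+1} = u_t + s·(1−u_t) − f·u_t = u_t·(1−s−f) + s.
Here 1−s−f = 0.736 and s = 0.029.
u_1 = 0.140100 × 0.736 + 0.029 = 0.132114.
u_2 = 0.132114 × 0.736 + 0.029 = 0.126236.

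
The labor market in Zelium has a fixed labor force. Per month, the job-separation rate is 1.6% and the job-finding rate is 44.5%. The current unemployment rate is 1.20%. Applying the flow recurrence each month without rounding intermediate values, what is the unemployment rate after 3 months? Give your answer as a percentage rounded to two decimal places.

Unemployment rate after three months ≈ 3.12%.

With a fixed labor force, u_{t+1} = u_t + s·(1−u_t) − f·u_t = u_t·(1−s−f) + s.
Here 1−s−f = 0.539 and s = 0.016.
u_1 = 0.012000 × 0.539 + 0.016 = 0.022468.
u_2 = 0.022468 × 0.539 + 0.016 = 0.028110.
u_3 = 0.028110 × 0.539 + 0.016 = 0.031151.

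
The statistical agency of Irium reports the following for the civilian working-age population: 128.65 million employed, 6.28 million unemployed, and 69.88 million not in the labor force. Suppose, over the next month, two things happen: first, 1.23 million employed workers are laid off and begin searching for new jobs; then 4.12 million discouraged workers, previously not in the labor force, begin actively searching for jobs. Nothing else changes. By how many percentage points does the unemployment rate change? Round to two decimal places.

The unemployment rate changes by +3.71 percentage points.

Initially, labor force = 128.65 + 6.28 = 134.93 million, so u = 6.28/134.93 = 4.65%.
After the first change, employed falls and unemployed rises by 1.23; labor force unchanged → E = 127.42, U = 7.51, labor force = 134.93 million.
After the second change, unemployed and labor force both rise by 4.12 → E = 127.42, U = 11.63, labor force = 139.05 million.
New unemployment rate = 11.63 / 139.05 = 8.36%.
Change = 8.36% − 4.65% = +3.71 percentage points.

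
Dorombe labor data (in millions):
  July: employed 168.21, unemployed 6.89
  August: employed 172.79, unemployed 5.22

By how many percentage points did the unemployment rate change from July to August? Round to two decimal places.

The unemployment rate changed by −1.00 percentage points.

July: labor force = 168.21 + 6.89 = 175.10; u = 6.89/175.10 = 3.93%.
August: labor force = 172.79 + 5.22 = 178.01; u = 5.22/178.01 = 2.93%.
Change = 2.93% − 3.93% = −1.00 pp.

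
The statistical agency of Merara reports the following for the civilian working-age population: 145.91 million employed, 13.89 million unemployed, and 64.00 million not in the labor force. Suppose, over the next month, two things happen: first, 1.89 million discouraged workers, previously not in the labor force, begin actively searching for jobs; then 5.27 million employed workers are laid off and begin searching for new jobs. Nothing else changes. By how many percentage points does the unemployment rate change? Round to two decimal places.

The unemployment rate changes by +4.33 percentage points.

Initially, labor force = 145.91 + 13.89 = 159.80 million, so u = 13.89/159.80 = 8.69%.
After the first change, unemployed and labor force both rise by 1.89 → E = 145.91, U = 15.78, labor force = 161.69 million.
After the second change, employed falls and unemployed rises by 5.27; labor force unchanged → E = 140.64, U = 21.05, labor force = 161.69 million.
New unemployment rate = 21.05 / 161.69 = 13.02%.
Change = 13.02% − 8.69% = +4.33 percentage points.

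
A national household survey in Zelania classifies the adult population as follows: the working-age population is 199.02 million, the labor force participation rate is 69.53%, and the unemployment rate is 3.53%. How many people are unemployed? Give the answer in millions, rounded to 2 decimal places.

About 4.88 million are unemployed.

Labor force = 0.6953 × 199.02 = 138.38 million.
Unemployed = 0.0353 × 138.38 ≈ 4.88 million.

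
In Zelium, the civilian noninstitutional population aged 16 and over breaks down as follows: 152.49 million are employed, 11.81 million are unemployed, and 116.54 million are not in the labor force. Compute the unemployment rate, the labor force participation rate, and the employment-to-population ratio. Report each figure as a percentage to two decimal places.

Unemployment rate ≈ 7.19%; labor force participation rate ≈ 58.50%; employment-population ratio ≈ 54.30%.

Labor force = employed + unemployed = 152.49 + 11.81 = 164.30 million.
Working-age population = 164.30 + 116.54 = 280.84 million.
Unemployment rate = 11.81 / 164.30 = 7.19%.
Labor force participation rate = 164.30 / 280.84 = 58.50%.
Employment-population ratio = 152.49 / 280.84 = 54.30%.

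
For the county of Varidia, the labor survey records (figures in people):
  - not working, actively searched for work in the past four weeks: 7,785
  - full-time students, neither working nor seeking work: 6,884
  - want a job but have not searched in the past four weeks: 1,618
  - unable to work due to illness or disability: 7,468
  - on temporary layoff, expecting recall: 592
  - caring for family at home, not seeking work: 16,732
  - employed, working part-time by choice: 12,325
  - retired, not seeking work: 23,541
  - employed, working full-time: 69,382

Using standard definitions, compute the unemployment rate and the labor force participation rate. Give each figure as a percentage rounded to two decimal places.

Employed = 12,325 + 69,382 = 81,707.
Unemployed = 7,785 + 592 = 8,377 (jobless and actively searching, or on temporary layoff).
Labor force = 81,707 + 8,377 = 90,084.
Not in labor force = 6,884 + 1,618 + 7,468 + 16,732 + 23,541 = 56,243 (those not working and not actively searching are outside the labor force — including those who want a job but have given up searching).
Civilian working-age population = 90,084 + 56,243 = 146,327.
Unemployment rate = 8,377 / 90,084 = 9.30%.
Labor force participation rate = 90,084 / 146,327 = 61.56%.

Unemployment rate ≈ 9.30%; labor force participation rate ≈ 61.56%.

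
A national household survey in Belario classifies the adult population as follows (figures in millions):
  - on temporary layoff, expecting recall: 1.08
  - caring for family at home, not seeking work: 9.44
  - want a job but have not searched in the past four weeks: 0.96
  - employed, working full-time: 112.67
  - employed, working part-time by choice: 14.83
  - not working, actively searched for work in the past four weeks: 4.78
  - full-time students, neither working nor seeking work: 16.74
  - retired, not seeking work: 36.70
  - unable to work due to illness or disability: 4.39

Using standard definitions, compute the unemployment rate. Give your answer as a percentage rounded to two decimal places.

Unemployment rate ≈ 4.39%.

Employed = 112.67 + 14.83 = 127.50 million.
Unemployed = 1.08 + 4.78 = 5.86 million (jobless and actively searching, or on temporary layoff).
Labor force = 127.50 + 5.86 = 133.36 million.
Unemployment rate = 5.86 / 133.36 = 4.39%.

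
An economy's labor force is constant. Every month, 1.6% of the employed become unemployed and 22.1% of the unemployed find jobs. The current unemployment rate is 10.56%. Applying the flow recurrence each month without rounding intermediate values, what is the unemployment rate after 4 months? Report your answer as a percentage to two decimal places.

With a fixed labor force, u_{t+1} = u_t + s·(1−u_t) − f·u_t = u_t·(1−s−f) + s.
Here 1−s−f = 0.763 and s = 0.016.
u_1 = 0.105600 × 0.763 + 0.016 = 0.096573.
u_2 = 0.096573 × 0.763 + 0.016 = 0.089685.
u_3 = 0.089685 × 0.763 + 0.016 = 0.084430.
u_4 = 0.084430 × 0.763 + 0.016 = 0.080420.

Unemployment rate after four months ≈ 8.04%.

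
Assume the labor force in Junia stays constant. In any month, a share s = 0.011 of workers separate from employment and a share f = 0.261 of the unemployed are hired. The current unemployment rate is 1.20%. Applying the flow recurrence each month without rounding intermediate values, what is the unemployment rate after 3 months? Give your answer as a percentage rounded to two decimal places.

With a fixed labor force, u_{t+1} = u_t + s·(1−u_t) − f·u_t = u_t·(1−s−f) + s.
Here 1−s−f = 0.728 and s = 0.011.
u_1 = 0.012000 × 0.728 + 0.011 = 0.019736.
u_2 = 0.019736 × 0.728 + 0.011 = 0.025368.
u_3 = 0.025368 × 0.728 + 0.011 = 0.029468.

Unemployment rate after three months ≈ 2.95%.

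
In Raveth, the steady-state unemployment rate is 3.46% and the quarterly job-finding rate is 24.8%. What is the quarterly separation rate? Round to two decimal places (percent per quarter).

Separation rate ≈ 0.89% per quarter.

From u* = s/(s+f): s = u·f/(1−u).
s = 0.0346 × 24.8 / (1 − 0.0346) = 0.8581 / 0.9654 ≈ 0.89% per quarter.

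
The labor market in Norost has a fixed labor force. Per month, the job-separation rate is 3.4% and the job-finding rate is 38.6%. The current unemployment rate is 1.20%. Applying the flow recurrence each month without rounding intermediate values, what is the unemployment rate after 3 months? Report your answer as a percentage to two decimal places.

Unemployment rate after three months ≈ 6.75%.

With a fixed labor force, u_{t+1} = u_t + s·(1−u_t) − f·u_t = u_t·(1−s−f) + s.
Here 1−s−f = 0.580 and s = 0.034.
u_1 = 0.012000 × 0.580 + 0.034 = 0.040960.
u_2 = 0.040960 × 0.580 + 0.034 = 0.057757.
u_3 = 0.057757 × 0.580 + 0.034 = 0.067499.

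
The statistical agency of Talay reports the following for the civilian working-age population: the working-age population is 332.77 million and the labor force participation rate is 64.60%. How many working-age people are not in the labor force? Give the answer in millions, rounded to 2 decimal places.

Share not in the labor force = 1 − 0.6460 = 0.3540.
Not in labor force = 0.3540 × 332.77 ≈ 117.80 million.

About 117.80 million are not in the labor force.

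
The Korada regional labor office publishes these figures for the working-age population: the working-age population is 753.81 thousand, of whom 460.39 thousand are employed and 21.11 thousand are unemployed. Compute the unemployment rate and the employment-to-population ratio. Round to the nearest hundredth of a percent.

Unemployment rate ≈ 4.38%; employment-population ratio ≈ 61.08%.

Labor force = employed + unemployed = 460.39 + 21.11 = 481.50 thousand.
Unemployment rate = 21.11 / 481.50 = 4.38%.
Employment-population ratio = 460.39 / 753.81 = 61.08%.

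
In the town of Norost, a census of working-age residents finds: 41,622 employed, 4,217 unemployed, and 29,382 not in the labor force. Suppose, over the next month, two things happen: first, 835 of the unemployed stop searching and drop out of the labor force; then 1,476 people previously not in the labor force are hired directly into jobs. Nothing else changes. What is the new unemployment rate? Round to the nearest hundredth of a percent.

Initially, labor force = 41,622 + 4,217 = 45,839, so u = 4,217/45,839 = 9.20%.
After the first change, unemployed and labor force both fall by 835 → E = 41,622, U = 3,382, labor force = 45,004.
After the second change, employed and labor force both rise by 1,476; unemployed unchanged → E = 43,098, U = 3,382, labor force = 46,480.
New unemployment rate = 3,382 / 46,480 = 7.28%.

New unemployment rate ≈ 7.28%.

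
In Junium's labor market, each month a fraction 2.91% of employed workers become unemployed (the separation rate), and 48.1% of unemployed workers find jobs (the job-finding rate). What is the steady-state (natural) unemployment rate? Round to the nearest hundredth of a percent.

Steady-state unemployment rate ≈ 5.70%.

At steady state the flows balance: s·E = f·U, so U/(E+U) = s/(s+f).
u* = 2.91 / (2.91 + 48.1) = 2.91 / 51.01 = 5.70%.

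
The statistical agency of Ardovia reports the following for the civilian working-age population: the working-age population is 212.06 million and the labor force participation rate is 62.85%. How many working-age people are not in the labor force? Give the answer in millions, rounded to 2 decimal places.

About 78.78 million are not in the labor force.

Share not in the labor force = 1 − 0.6285 = 0.3715.
Not in labor force = 0.3715 × 212.06 ≈ 78.78 million.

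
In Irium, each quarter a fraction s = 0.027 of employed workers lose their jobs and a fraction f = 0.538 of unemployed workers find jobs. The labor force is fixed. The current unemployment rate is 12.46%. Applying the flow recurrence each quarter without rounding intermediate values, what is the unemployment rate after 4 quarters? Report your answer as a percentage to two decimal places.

Unemployment rate after four quarters ≈ 5.05%.

With a fixed labor force, u_{t+1} = u_t + s·(1−u_t) − f·u_t = u_t·(1−s−f) + s.
Here 1−s−f = 0.435 and s = 0.027.
u_1 = 0.124600 × 0.435 + 0.027 = 0.081201.
u_2 = 0.081201 × 0.435 + 0.027 = 0.062322.
u_3 = 0.062322 × 0.435 + 0.027 = 0.054110.
u_4 = 0.054110 × 0.435 + 0.027 = 0.050538.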